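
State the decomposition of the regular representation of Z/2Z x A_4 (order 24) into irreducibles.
Each irreducible V_i of dimension d_i appears with multiplicity d_i, i.e. rho_reg = (direct sum over all irreducibles V_i) d_i V_i. The irreducible dimensions for Z/2Z x A_4 are 1, 1, 1, 1, 1, 1, 3, 3: 6 irreducibles of dimension 1, each with multiplicity 1; 2 irreducibles of dimension 3, each with multiplicity 3. Total dimension 6*1*1 + 2*3*3 = 24 = |G|.

Why: General theorem: in the regular representation of a finite group G, each irreducible appears with multiplicity equal to its dimension. Check: dim(rho_reg) = sum d_i^2 = 1 + 1 + 1 + 1 + 1 + 1 + 9 + 9 = 24 = |G|.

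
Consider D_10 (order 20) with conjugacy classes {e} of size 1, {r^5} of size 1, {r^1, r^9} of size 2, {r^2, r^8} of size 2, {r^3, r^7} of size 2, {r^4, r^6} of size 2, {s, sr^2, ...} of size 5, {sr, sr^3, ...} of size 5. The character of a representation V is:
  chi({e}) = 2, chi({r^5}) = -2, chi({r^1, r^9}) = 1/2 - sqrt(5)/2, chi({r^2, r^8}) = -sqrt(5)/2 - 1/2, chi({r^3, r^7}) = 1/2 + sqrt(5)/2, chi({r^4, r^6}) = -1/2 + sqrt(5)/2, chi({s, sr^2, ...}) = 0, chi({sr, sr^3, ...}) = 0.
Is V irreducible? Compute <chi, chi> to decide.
Irreducible: <chi, chi> = 1.

Proof sketch: <chi, chi> = (1/|G|) sum_C |C| * |chi(C)|^2 = (1/20)[1*|2|^2 + 1*|-2|^2 + 2*|1/2 - sqrt(5)/2|^2 + 2*|-sqrt(5)/2 - 1/2|^2 + 2*|1/2 + sqrt(5)/2|^2 + 2*|-1/2 + sqrt(5)/2|^2 + 5*|0|^2 + 5*|0|^2]
  = (1/20)[(4) + (4) + (3 - sqrt(5)) + (sqrt(5) + 3) + (sqrt(5) + 3) + (3 - sqrt(5)) + (0) + (0)] = 20/20 = 1.
A character is irreducible iff <chi, chi> = 1, so this representation is irreducible.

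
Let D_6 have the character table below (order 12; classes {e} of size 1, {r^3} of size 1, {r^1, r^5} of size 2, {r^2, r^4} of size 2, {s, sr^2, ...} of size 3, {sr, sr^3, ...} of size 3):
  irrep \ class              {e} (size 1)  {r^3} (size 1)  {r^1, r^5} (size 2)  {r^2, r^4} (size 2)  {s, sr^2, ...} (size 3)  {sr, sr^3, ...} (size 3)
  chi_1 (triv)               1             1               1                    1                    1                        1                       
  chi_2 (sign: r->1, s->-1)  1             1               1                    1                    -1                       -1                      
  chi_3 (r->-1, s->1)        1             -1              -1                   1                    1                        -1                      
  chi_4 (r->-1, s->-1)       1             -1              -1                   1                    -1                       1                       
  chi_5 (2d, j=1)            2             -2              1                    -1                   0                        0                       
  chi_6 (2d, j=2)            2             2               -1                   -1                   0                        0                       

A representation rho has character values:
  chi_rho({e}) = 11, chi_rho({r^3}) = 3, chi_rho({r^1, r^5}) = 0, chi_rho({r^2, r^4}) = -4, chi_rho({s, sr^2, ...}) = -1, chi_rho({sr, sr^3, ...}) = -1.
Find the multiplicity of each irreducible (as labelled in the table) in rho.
Multiplicities: chi_1: 0, chi_2: 1, chi_3: 0, chi_4: 0, chi_5: 2, chi_6: 3.

Argument: Use <chi_rho, chi> = (1/|G|) sum_C |C| * chi_rho(C) * conj(chi(C)) with |G| = 12 for each irreducible chi in the table:
  <chi_rho, chi_1> = (1/12)[1*(11)*conj(1) + 1*(3)*conj(1) + 2*(0)*conj(1) + 2*(-4)*conj(1) + 3*(-1)*conj(1) + 3*(-1)*conj(1)]
      = (1/12)[(11) + (3) + (0) + (-8) + (-3) + (-3)] = 0/12 = 0
  <chi_rho, chi_2> = (1/12)[1*(11)*conj(1) + 1*(3)*conj(1) + 2*(0)*conj(1) + 2*(-4)*conj(1) + 3*(-1)*conj(-1) + 3*(-1)*conj(-1)]
      = (1/12)[(11) + (3) + (0) + (-8) + (3) + (3)] = 12/12 = 1
  <chi_rho, chi_3> = (1/12)[1*(11)*conj(1) + 1*(3)*conj(-1) + 2*(0)*conj(-1) + 2*(-4)*conj(1) + 3*(-1)*conj(1) + 3*(-1)*conj(-1)]
      = (1/12)[(11) + (-3) + (0) + (-8) + (-3) + (3)] = 0/12 = 0
  <chi_rho, chi_4> = (1/12)[1*(11)*conj(1) + 1*(3)*conj(-1) + 2*(0)*conj(-1) + 2*(-4)*conj(1) + 3*(-1)*conj(-1) + 3*(-1)*conj(1)]
      = (1/12)[(11) + (-3) + (0) + (-8) + (3) + (-3)] = 0/12 = 0
  <chi_rho, chi_5> = (1/12)[1*(11)*conj(2) + 1*(3)*conj(-2) + 2*(0)*conj(1) + 2*(-4)*conj(-1) + 3*(-1)*conj(0) + 3*(-1)*conj(0)]
      = (1/12)[(22) + (-6) + (0) + (8) + (0) + (0)] = 24/12 = 2
  <chi_rho, chi_6> = (1/12)[1*(11)*conj(2) + 1*(3)*conj(2) + 2*(0)*conj(-1) + 2*(-4)*conj(-1) + 3*(-1)*conj(0) + 3*(-1)*conj(0)]
      = (1/12)[(22) + (6) + (0) + (8) + (0) + (0)] = 36/12 = 3
Dimension check: dim(rho) = sum (mult * dim) = 0*1 + 1*1 + 0*1 + 0*1 + 2*2 + 3*2 = 11 = chi_rho(e) = 11.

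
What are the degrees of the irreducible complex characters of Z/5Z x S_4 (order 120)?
Dimensions: 1, 1, 1, 1, 1, 1, 1, 1, 1, 1, 2, 2, 2, 2, 2, 3, 3, 3, 3, 3, 3, 3, 3, 3, 3

Derivation: There are 25 irreducibles (= number of conjugacy classes). Their dimensions d_i satisfy sum d_i^2 = |G| = 120: 1 + 1 + 1 + 1 + 1 + 1 + 1 + 1 + 1 + 1 + 4 + 4 + 4 + 4 + 4 + 9 + 9 + 9 + 9 + 9 + 9 + 9 + 9 + 9 + 9 = 120. (For the product with Z/5Z: each of the 5 1-dim characters of Z/5Z tensors with each irrep of S_4, giving 5 copies of each S_4-dimension.)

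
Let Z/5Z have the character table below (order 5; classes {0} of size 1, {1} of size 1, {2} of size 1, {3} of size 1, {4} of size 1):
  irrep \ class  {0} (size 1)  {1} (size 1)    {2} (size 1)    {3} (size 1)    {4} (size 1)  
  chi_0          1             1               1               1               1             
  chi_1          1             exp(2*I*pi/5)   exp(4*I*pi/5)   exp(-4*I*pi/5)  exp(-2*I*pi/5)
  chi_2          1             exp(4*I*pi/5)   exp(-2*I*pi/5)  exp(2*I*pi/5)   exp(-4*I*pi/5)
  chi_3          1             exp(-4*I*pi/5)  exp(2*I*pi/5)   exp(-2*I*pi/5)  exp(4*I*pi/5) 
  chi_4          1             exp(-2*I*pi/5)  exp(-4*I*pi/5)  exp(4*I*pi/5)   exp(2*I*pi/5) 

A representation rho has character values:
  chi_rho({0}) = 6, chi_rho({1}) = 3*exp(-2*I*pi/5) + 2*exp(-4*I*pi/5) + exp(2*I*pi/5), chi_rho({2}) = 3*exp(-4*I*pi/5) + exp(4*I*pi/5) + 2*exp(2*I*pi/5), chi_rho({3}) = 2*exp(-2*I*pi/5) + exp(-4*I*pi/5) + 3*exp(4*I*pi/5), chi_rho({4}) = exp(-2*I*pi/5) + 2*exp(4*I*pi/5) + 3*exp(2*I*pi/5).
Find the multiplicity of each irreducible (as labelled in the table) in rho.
Multiplicities: chi_0: 0, chi_1: 1, chi_2: 0, chi_3: 2, chi_4: 3.

Use <chi_rho, chi> = (1/|G|) sum_C |C| * chi_rho(C) * conj(chi(C)) with |G| = 5 for each irreducible chi in the table:
  <chi_rho, chi_0> = (1/5)[1*(6)*conj(1) + 1*(3*exp(-2*I*pi/5) + 2*exp(-4*I*pi/5) + exp(2*I*pi/5))*conj(1) + 1*(3*exp(-4*I*pi/5) + exp(4*I*pi/5) + 2*exp(2*I*pi/5))*conj(1) + 1*(2*exp(-2*I*pi/5) + exp(-4*I*pi/5) + 3*exp(4*I*pi/5))*conj(1) + 1*(exp(-2*I*pi/5) + 2*exp(4*I*pi/5) + 3*exp(2*I*pi/5))*conj(1)]
      = (1/5)[(6) + (3*exp(-2*I*pi/5) + 2*exp(-4*I*pi/5) + exp(2*I*pi/5)) + (3*exp(-4*I*pi/5) + exp(4*I*pi/5) + 2*exp(2*I*pi/5)) + (2*exp(-2*I*pi/5) + exp(-4*I*pi/5) + 3*exp(4*I*pi/5)) + (exp(-2*I*pi/5) + 2*exp(4*I*pi/5) + 3*exp(2*I*pi/5))] = 0/5 = 0
  <chi_rho, chi_1> = (1/5)[1*(6)*conj(1) + 1*(3*exp(-2*I*pi/5) + 2*exp(-4*I*pi/5) + exp(2*I*pi/5))*conj(exp(2*I*pi/5)) + 1*(3*exp(-4*I*pi/5) + exp(4*I*pi/5) + 2*exp(2*I*pi/5))*conj(exp(4*I*pi/5)) + 1*(2*exp(-2*I*pi/5) + exp(-4*I*pi/5) + 3*exp(4*I*pi/5))*conj(exp(-4*I*pi/5)) + 1*(exp(-2*I*pi/5) + 2*exp(4*I*pi/5) + 3*exp(2*I*pi/5))*conj(exp(-2*I*pi/5))]
      = (1/5)[(6) + (1 + 3*exp(-4*I*pi/5) + 2*exp(4*I*pi/5)) + (1 + 2*exp(-2*I*pi/5) + 3*exp(2*I*pi/5)) + (1 + 3*exp(-2*I*pi/5) + 2*exp(2*I*pi/5)) + (1 + 2*exp(-4*I*pi/5) + 3*exp(4*I*pi/5))] = 5/5 = 1
  <chi_rho, chi_2> = (1/5)[1*(6)*conj(1) + 1*(3*exp(-2*I*pi/5) + 2*exp(-4*I*pi/5) + exp(2*I*pi/5))*conj(exp(4*I*pi/5)) + 1*(3*exp(-4*I*pi/5) + exp(4*I*pi/5) + 2*exp(2*I*pi/5))*conj(exp(-2*I*pi/5)) + 1*(2*exp(-2*I*pi/5) + exp(-4*I*pi/5) + 3*exp(4*I*pi/5))*conj(exp(2*I*pi/5)) + 1*(exp(-2*I*pi/5) + 2*exp(4*I*pi/5) + 3*exp(2*I*pi/5))*conj(exp(-4*I*pi/5))]
      = (1/5)[(6) + (exp(-2*I*pi/5) + 3*exp(4*I*pi/5) + 2*exp(2*I*pi/5)) + (3*exp(-2*I*pi/5) + exp(-4*I*pi/5) + 2*exp(4*I*pi/5)) + (2*exp(-4*I*pi/5) + exp(4*I*pi/5) + 3*exp(2*I*pi/5)) + (2*exp(-2*I*pi/5) + 3*exp(-4*I*pi/5) + exp(2*I*pi/5))] = 0/5 = 0
  <chi_rho, chi_3> = (1/5)[1*(6)*conj(1) + 1*(3*exp(-2*I*pi/5) + 2*exp(-4*I*pi/5) + exp(2*I*pi/5))*conj(exp(-4*I*pi/5)) + 1*(3*exp(-4*I*pi/5) + exp(4*I*pi/5) + 2*exp(2*I*pi/5))*conj(exp(2*I*pi/5)) + 1*(2*exp(-2*I*pi/5) + exp(-4*I*pi/5) + 3*exp(4*I*pi/5))*conj(exp(-2*I*pi/5)) + 1*(exp(-2*I*pi/5) + 2*exp(4*I*pi/5) + 3*exp(2*I*pi/5))*conj(exp(4*I*pi/5))]
      = (1/5)[(6) + (2 + exp(-4*I*pi/5) + 3*exp(2*I*pi/5)) + (2 + exp(2*I*pi/5) + 3*exp(4*I*pi/5)) + (2 + 3*exp(-4*I*pi/5) + exp(-2*I*pi/5)) + (2 + 3*exp(-2*I*pi/5) + exp(4*I*pi/5))] = 10/5 = 2
  <chi_rho, chi_4> = (1/5)[1*(6)*conj(1) + 1*(3*exp(-2*I*pi/5) + 2*exp(-4*I*pi/5) + exp(2*I*pi/5))*conj(exp(-2*I*pi/5)) + 1*(3*exp(-4*I*pi/5) + exp(4*I*pi/5) + 2*exp(2*I*pi/5))*conj(exp(-4*I*pi/5)) + 1*(2*exp(-2*I*pi/5) + exp(-4*I*pi/5) + 3*exp(4*I*pi/5))*conj(exp(4*I*pi/5)) + 1*(exp(-2*I*pi/5) + 2*exp(4*I*pi/5) + 3*exp(2*I*pi/5))*conj(exp(2*I*pi/5))]
      = (1/5)[(6) + (3 + 2*exp(-2*I*pi/5) + exp(4*I*pi/5)) + (3 + 2*exp(-4*I*pi/5) + exp(-2*I*pi/5)) + (3 + exp(2*I*pi/5) + 2*exp(4*I*pi/5)) + (3 + exp(-4*I*pi/5) + 2*exp(2*I*pi/5))] = 15/5 = 3
(Exp terms are combined using exp(i*s)*conj(exp(i*t)) = exp(i*(s-t)), and sums of them are collapsed using the identity that for every m > 1 the m distinct m-th roots of unity sum to 0, e.g. 1 + exp(2*I*pi/3) + exp(-2*I*pi/3) = 0.)
Dimension check: dim(rho) = sum (mult * dim) = 0*1 + 1*1 + 0*1 + 2*1 + 3*1 = 6 = chi_rho(e) = 6.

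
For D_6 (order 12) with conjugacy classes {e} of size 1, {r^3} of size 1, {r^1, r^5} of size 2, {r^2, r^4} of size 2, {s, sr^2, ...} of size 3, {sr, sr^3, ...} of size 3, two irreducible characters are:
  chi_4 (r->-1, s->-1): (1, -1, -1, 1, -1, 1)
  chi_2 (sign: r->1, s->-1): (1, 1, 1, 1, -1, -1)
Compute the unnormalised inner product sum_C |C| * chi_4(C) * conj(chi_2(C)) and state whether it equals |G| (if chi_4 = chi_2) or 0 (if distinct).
Sum = 0; so <chi_4, chi_2> = 0 (distinct irreducibles are orthogonal).

Reasoning: Compute term by term over conjugacy classes (|C| * chi_4(C) * conj(chi_2(C))):
  1*(1)*conj(1) + 1*(-1)*conj(1) + 2*(-1)*conj(1) + 2*(1)*conj(1) + 3*(-1)*conj(-1) + 3*(1)*conj(-1)
  = (1) + (-1) + (-2) + (2) + (3) + (-3)
  = 0.
Dividing by |G| = 12 gives 0/12 = 0, matching the row-orthogonality relation <chi_4, chi_2> = [chi_4 = chi_2].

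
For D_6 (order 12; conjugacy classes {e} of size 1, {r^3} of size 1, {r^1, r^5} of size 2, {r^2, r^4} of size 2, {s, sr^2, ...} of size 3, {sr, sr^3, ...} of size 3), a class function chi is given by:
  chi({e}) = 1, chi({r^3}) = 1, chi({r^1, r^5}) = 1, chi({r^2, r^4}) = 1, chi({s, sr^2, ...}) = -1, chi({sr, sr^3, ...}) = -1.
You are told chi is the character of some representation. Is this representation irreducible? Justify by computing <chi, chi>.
Irreducible: <chi, chi> = 1.

Proof sketch: <chi, chi> = (1/|G|) sum_C |C| * |chi(C)|^2 = (1/12)[1*|1|^2 + 1*|1|^2 + 2*|1|^2 + 2*|1|^2 + 3*|-1|^2 + 3*|-1|^2]
  = (1/12)[(1) + (1) + (2) + (2) + (3) + (3)] = 12/12 = 1.
A character is irreducible iff <chi, chi> = 1, so this representation is irreducible.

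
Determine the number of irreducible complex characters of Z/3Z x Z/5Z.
15

Justification: The number of irreducible complex representations of a finite group equals its number of conjugacy classes. Z/3Z x Z/5Z is abelian of order 15, so every element is its own conjugacy class: 15 classes, so Z/3Z x Z/5Z (order 15) has exactly 15 irreducible complex representations.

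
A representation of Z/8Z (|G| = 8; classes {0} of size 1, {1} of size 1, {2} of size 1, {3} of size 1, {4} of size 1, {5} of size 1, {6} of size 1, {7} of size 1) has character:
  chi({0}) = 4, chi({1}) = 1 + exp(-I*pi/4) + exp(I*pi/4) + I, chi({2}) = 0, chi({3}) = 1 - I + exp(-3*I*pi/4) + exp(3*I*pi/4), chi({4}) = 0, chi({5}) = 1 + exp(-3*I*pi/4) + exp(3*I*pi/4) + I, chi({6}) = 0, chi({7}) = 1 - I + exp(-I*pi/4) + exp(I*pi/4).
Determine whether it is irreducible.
Not irreducible (reducible): <chi, chi> = 4 > 1.

Reasoning: <chi, chi> = (1/|G|) sum_C |C| * |chi(C)|^2 = (1/8)[1*|4|^2 + 1*|1 + exp(-I*pi/4) + exp(I*pi/4) + I|^2 + 1*|0|^2 + 1*|1 - I + exp(-3*I*pi/4) + exp(3*I*pi/4)|^2 + 1*|0|^2 + 1*|1 + exp(-3*I*pi/4) + exp(3*I*pi/4) + I|^2 + 1*|0|^2 + 1*|1 - I + exp(-I*pi/4) + exp(I*pi/4)|^2]
  = (1/8)[(16) + (4 + 2*exp(-I*pi/4) + 2*exp(I*pi/4)) + (0) + (4 + 2*exp(-3*I*pi/4) + 2*exp(3*I*pi/4)) + (0) + (4 + 2*exp(-3*I*pi/4) + 2*exp(3*I*pi/4)) + (0) + (4 + 2*exp(-I*pi/4) + 2*exp(I*pi/4))] = 32/8 = 4.
(Exp terms are combined using exp(i*s)*conj(exp(i*t)) = exp(i*(s-t)), and sums of them are collapsed using the identity that for every m > 1 the m distinct m-th roots of unity sum to 0, e.g. 1 + exp(2*I*pi/3) + exp(-2*I*pi/3) = 0.)
A character is irreducible iff <chi, chi> = 1, so this representation is reducible.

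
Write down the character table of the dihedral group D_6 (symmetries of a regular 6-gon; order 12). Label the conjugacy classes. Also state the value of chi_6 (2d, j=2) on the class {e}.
Conjugacy classes: {e} of size 1, {r^3} of size 1, {r^1, r^5} of size 2, {r^2, r^4} of size 2, {s, sr^2, ...} of size 3, {sr, sr^3, ...} of size 3.
Character table:
  irrep \ class              {e} (size 1)  {r^3} (size 1)  {r^1, r^5} (size 2)  {r^2, r^4} (size 2)  {s, sr^2, ...} (size 3)  {sr, sr^3, ...} (size 3)
  chi_1 (triv)               1             1               1                    1                    1                        1                       
  chi_2 (sign: r->1, s->-1)  1             1               1                    1                    -1                       -1                      
  chi_3 (r->-1, s->1)        1             -1              -1                   1                    1                        -1                      
  chi_4 (r->-1, s->-1)       1             -1              -1                   1                    -1                       1                       
  chi_5 (2d, j=1)            2             -2              1                    -1                   0                        0                       
  chi_6 (2d, j=2)            2             2               -1                   -1                   0                        0                       

Spot check: chi_6 (2d, j=2) on {e} = 2.

Working: D_6 has order 2*6 = 12 with 6 conjugacy classes, hence 6 irreducibles. Sum of squared dims 1 + 1 + 1 + 1 + 4 + 4 = 12 = |G|. Linear characters come from the abelianisation; the 2-dimensional irreps have character r^k -> 2*cos(2*pi*j*k/6), reflections -> 0.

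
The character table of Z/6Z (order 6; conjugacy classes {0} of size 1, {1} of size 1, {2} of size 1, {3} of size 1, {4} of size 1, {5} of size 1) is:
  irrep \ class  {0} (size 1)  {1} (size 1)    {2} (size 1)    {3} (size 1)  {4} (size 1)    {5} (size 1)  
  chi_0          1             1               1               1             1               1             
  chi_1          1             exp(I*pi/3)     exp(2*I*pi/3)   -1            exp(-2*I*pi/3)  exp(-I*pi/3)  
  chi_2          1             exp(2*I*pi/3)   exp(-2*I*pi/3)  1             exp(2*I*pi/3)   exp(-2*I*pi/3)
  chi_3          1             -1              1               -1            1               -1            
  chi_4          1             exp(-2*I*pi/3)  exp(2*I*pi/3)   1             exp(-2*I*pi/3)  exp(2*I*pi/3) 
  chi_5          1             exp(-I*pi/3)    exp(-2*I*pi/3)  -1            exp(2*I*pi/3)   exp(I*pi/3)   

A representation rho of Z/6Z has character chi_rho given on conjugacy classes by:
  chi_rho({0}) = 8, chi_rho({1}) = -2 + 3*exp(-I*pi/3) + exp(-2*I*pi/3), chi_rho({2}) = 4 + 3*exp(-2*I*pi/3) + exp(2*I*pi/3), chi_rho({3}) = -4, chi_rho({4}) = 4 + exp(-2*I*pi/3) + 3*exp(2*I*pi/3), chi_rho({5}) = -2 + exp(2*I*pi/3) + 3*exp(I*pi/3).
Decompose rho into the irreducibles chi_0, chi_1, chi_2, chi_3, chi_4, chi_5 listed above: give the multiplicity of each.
Multiplicities: chi_0: 1, chi_1: 0, chi_2: 0, chi_3: 3, chi_4: 1, chi_5: 3.

Working: Use <chi_rho, chi> = (1/|G|) sum_C |C| * chi_rho(C) * conj(chi(C)) with |G| = 6 for each irreducible chi in the table:
  <chi_rho, chi_0> = (1/6)[1*(8)*conj(1) + 1*(-2 + 3*exp(-I*pi/3) + exp(-2*I*pi/3))*conj(1) + 1*(4 + 3*exp(-2*I*pi/3) + exp(2*I*pi/3))*conj(1) + 1*(-4)*conj(1) + 1*(4 + exp(-2*I*pi/3) + 3*exp(2*I*pi/3))*conj(1) + 1*(-2 + exp(2*I*pi/3) + 3*exp(I*pi/3))*conj(1)]
      = (1/6)[(8) + (-2 + 3*exp(-I*pi/3) + exp(-2*I*pi/3)) + (4 + 3*exp(-2*I*pi/3) + exp(2*I*pi/3)) + (-4) + (4 + exp(-2*I*pi/3) + 3*exp(2*I*pi/3)) + (-2 + exp(2*I*pi/3) + 3*exp(I*pi/3))] = 6/6 = 1
  <chi_rho, chi_1> = (1/6)[1*(8)*conj(1) + 1*(-2 + 3*exp(-I*pi/3) + exp(-2*I*pi/3))*conj(exp(I*pi/3)) + 1*(4 + 3*exp(-2*I*pi/3) + exp(2*I*pi/3))*conj(exp(2*I*pi/3)) + 1*(-4)*conj(-1) + 1*(4 + exp(-2*I*pi/3) + 3*exp(2*I*pi/3))*conj(exp(-2*I*pi/3)) + 1*(-2 + exp(2*I*pi/3) + 3*exp(I*pi/3))*conj(exp(-I*pi/3))]
      = (1/6)[(8) + (-1 + 3*exp(-2*I*pi/3) - 2*exp(-I*pi/3)) + (1 + 4*exp(-2*I*pi/3) + 3*exp(2*I*pi/3)) + (4) + (1 + 3*exp(-2*I*pi/3) + 4*exp(2*I*pi/3)) + (-1 - 2*exp(I*pi/3) + 3*exp(2*I*pi/3))] = 0/6 = 0
  <chi_rho, chi_2> = (1/6)[1*(8)*conj(1) + 1*(-2 + 3*exp(-I*pi/3) + exp(-2*I*pi/3))*conj(exp(2*I*pi/3)) + 1*(4 + 3*exp(-2*I*pi/3) + exp(2*I*pi/3))*conj(exp(-2*I*pi/3)) + 1*(-4)*conj(1) + 1*(4 + exp(-2*I*pi/3) + 3*exp(2*I*pi/3))*conj(exp(2*I*pi/3)) + 1*(-2 + exp(2*I*pi/3) + 3*exp(I*pi/3))*conj(exp(-2*I*pi/3))]
      = (1/6)[(8) + (-3 + exp(2*I*pi/3) - 2*exp(-2*I*pi/3)) + (3 + exp(-2*I*pi/3) + 4*exp(2*I*pi/3)) + (-4) + (3 + 4*exp(-2*I*pi/3) + exp(2*I*pi/3)) + (-3 - 2*exp(2*I*pi/3) + exp(-2*I*pi/3))] = 0/6 = 0
  <chi_rho, chi_3> = (1/6)[1*(8)*conj(1) + 1*(-2 + 3*exp(-I*pi/3) + exp(-2*I*pi/3))*conj(-1) + 1*(4 + 3*exp(-2*I*pi/3) + exp(2*I*pi/3))*conj(1) + 1*(-4)*conj(-1) + 1*(4 + exp(-2*I*pi/3) + 3*exp(2*I*pi/3))*conj(1) + 1*(-2 + exp(2*I*pi/3) + 3*exp(I*pi/3))*conj(-1)]
      = (1/6)[(8) + (2 - exp(-2*I*pi/3) - 3*exp(-I*pi/3)) + (4 + 3*exp(-2*I*pi/3) + exp(2*I*pi/3)) + (4) + (4 + exp(-2*I*pi/3) + 3*exp(2*I*pi/3)) + (2 - 3*exp(I*pi/3) - exp(2*I*pi/3))] = 18/6 = 3
  <chi_rho, chi_4> = (1/6)[1*(8)*conj(1) + 1*(-2 + 3*exp(-I*pi/3) + exp(-2*I*pi/3))*conj(exp(-2*I*pi/3)) + 1*(4 + 3*exp(-2*I*pi/3) + exp(2*I*pi/3))*conj(exp(2*I*pi/3)) + 1*(-4)*conj(1) + 1*(4 + exp(-2*I*pi/3) + 3*exp(2*I*pi/3))*conj(exp(-2*I*pi/3)) + 1*(-2 + exp(2*I*pi/3) + 3*exp(I*pi/3))*conj(exp(2*I*pi/3))]
      = (1/6)[(8) + (1 - 2*exp(2*I*pi/3) + 3*exp(I*pi/3)) + (1 + 4*exp(-2*I*pi/3) + 3*exp(2*I*pi/3)) + (-4) + (1 + 3*exp(-2*I*pi/3) + 4*exp(2*I*pi/3)) + (1 + 3*exp(-I*pi/3) - 2*exp(-2*I*pi/3))] = 6/6 = 1
  <chi_rho, chi_5> = (1/6)[1*(8)*conj(1) + 1*(-2 + 3*exp(-I*pi/3) + exp(-2*I*pi/3))*conj(exp(-I*pi/3)) + 1*(4 + 3*exp(-2*I*pi/3) + exp(2*I*pi/3))*conj(exp(-2*I*pi/3)) + 1*(-4)*conj(-1) + 1*(4 + exp(-2*I*pi/3) + 3*exp(2*I*pi/3))*conj(exp(2*I*pi/3)) + 1*(-2 + exp(2*I*pi/3) + 3*exp(I*pi/3))*conj(exp(I*pi/3))]
      = (1/6)[(8) + (3 - 2*exp(I*pi/3) + exp(-I*pi/3)) + (3 + exp(-2*I*pi/3) + 4*exp(2*I*pi/3)) + (4) + (3 + 4*exp(-2*I*pi/3) + exp(2*I*pi/3)) + (3 + exp(I*pi/3) - 2*exp(-I*pi/3))] = 18/6 = 3
(Exp terms are combined using exp(i*s)*conj(exp(i*t)) = exp(i*(s-t)), and sums of them are collapsed using the identity that for every m > 1 the m distinct m-th roots of unity sum to 0, e.g. 1 + exp(2*I*pi/3) + exp(-2*I*pi/3) = 0.)
Dimension check: dim(rho) = sum (mult * dim) = 1*1 + 0*1 + 0*1 + 3*1 + 1*1 + 3*1 = 8 = chi_rho(e) = 8.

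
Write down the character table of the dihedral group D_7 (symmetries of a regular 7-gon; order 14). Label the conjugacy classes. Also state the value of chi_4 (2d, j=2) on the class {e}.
Conjugacy classes: {e} of size 1, {r^1, r^6} of size 2, {r^2, r^5} of size 2, {r^3, r^4} of size 2, {s, sr, ..., sr^6} of size 7.
Character table:
  irrep \ class              {e} (size 1)  {r^1, r^6} (size 2)  {r^2, r^5} (size 2)  {r^3, r^4} (size 2)  {s, sr, ..., sr^6} (size 7)
  chi_1 (triv)               1             1                    1                    1                    1                          
  chi_2 (sign: r->1, s->-1)  1             1                    1                    1                    -1                         
  chi_3 (2d, j=1)            2             2*cos(2*pi/7)        -2*cos(3*pi/7)       -2*cos(pi/7)         0                          
  chi_4 (2d, j=2)            2             -2*cos(3*pi/7)       -2*cos(pi/7)         2*cos(2*pi/7)        0                          
  chi_5 (2d, j=3)            2             -2*cos(pi/7)         2*cos(2*pi/7)        -2*cos(3*pi/7)       0                          

Spot check: chi_4 (2d, j=2) on {e} = 2.

Why: D_7 has order 2*7 = 14 with 5 conjugacy classes, hence 5 irreducibles. Sum of squared dims 1 + 1 + 4 + 4 + 4 = 14 = |G|. Linear characters come from the abelianisation; the 2-dimensional irreps have character r^k -> 2*cos(2*pi*j*k/7), reflections -> 0.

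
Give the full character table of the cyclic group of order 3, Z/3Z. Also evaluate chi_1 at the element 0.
Character table of Z/3Z (irreps indexed chi_0,...,chi_2 with chi_k(m) = zeta_3^(k*m), zeta_3 = exp(2*pi*i/3)):
  irrep \ class  {0} (size 1)  {1} (size 1)    {2} (size 1)  
  chi_0          1             1               1             
  chi_1          1             exp(2*I*pi/3)   exp(-2*I*pi/3)
  chi_2          1             exp(-2*I*pi/3)  exp(2*I*pi/3) 

Spot check: chi_1(0) = zeta_3^(1*0) = zeta_3^0 = 1.

Argument: Z/3Z is abelian, so all 3 irreducible complex representations are 1-dimensional. They are given by chi_k(m) = zeta_3^(k*m) for k = 0,...,2. Row orthogonality: sum_m chi_k(m) conj(chi_l(m)) = 3 * [k = l].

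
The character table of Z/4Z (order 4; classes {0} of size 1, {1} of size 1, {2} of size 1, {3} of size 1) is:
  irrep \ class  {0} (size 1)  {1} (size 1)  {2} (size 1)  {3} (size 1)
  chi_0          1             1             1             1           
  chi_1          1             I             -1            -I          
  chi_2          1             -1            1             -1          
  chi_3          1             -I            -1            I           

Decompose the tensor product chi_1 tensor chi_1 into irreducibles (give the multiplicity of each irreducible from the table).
chi_1 tensor chi_1 = chi_2 (all other irreducibles have multiplicity 0).

Proof sketch: The character of a tensor product is the pointwise product (chi_1 * chi_1)(C) = chi_1(C) * chi_1(C):
  {0}: (1)*(1), {1}: (I)*(I), {2}: (-1)*(-1), {3}: (-I)*(-I)
so (chi_1 * chi_1) takes values
  {0} -> 1, {1} -> -1, {2} -> 1, {3} -> -1.
Now take the inner product of this character with each irreducible chi from the table, <chi_1*chi_1, chi> = (1/4) sum_C |C| (chi_1*chi_1)(C) conj(chi(C)):
  <chi_1*chi_1, chi_0> = (1/4)[1*(1)*conj(1) + 1*(-1)*conj(1) + 1*(1)*conj(1) + 1*(-1)*conj(1)]
      = (1/4)[(1) + (-1) + (1) + (-1)] = 0/4 = 0
  <chi_1*chi_1, chi_1> = (1/4)[1*(1)*conj(1) + 1*(-1)*conj(I) + 1*(1)*conj(-1) + 1*(-1)*conj(-I)]
      = (1/4)[(1) + (I) + (-1) + (-I)] = 0/4 = 0
  <chi_1*chi_1, chi_2> = (1/4)[1*(1)*conj(1) + 1*(-1)*conj(-1) + 1*(1)*conj(1) + 1*(-1)*conj(-1)]
      = (1/4)[(1) + (1) + (1) + (1)] = 4/4 = 1
  <chi_1*chi_1, chi_3> = (1/4)[1*(1)*conj(1) + 1*(-1)*conj(-I) + 1*(1)*conj(-1) + 1*(-1)*conj(I)]
      = (1/4)[(1) + (-I) + (-1) + (I)] = 0/4 = 0
(Exp terms are combined using exp(i*s)*conj(exp(i*t)) = exp(i*(s-t)), and sums of them are collapsed using the identity that for every m > 1 the m distinct m-th roots of unity sum to 0, e.g. 1 + exp(2*I*pi/3) + exp(-2*I*pi/3) = 0.)
Hence the multiplicities are chi_2: 1. Dimension check: dim(chi_1)*dim(chi_1) = 1*1 = 1 and sum (mult * dim) = 1*1 = 1.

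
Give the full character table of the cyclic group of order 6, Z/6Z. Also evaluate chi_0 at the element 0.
Character table of Z/6Z (irreps indexed chi_0,...,chi_5 with chi_k(m) = zeta_6^(k*m), zeta_6 = exp(2*pi*i/6)):
  irrep \ class  {0} (size 1)  {1} (size 1)    {2} (size 1)    {3} (size 1)  {4} (size 1)    {5} (size 1)  
  chi_0          1             1               1               1             1               1             
  chi_1          1             exp(I*pi/3)     exp(2*I*pi/3)   -1            exp(-2*I*pi/3)  exp(-I*pi/3)  
  chi_2          1             exp(2*I*pi/3)   exp(-2*I*pi/3)  1             exp(2*I*pi/3)   exp(-2*I*pi/3)
  chi_3          1             -1              1               -1            1               -1            
  chi_4          1             exp(-2*I*pi/3)  exp(2*I*pi/3)   1             exp(-2*I*pi/3)  exp(2*I*pi/3) 
  chi_5          1             exp(-I*pi/3)    exp(-2*I*pi/3)  -1            exp(2*I*pi/3)   exp(I*pi/3)   

Spot check: chi_0(0) = zeta_6^(0*0) = zeta_6^0 = 1.

Working: Z/6Z is abelian, so all 6 irreducible complex representations are 1-dimensional. They are given by chi_k(m) = zeta_6^(k*m) for k = 0,...,5. Row orthogonality: sum_m chi_k(m) conj(chi_l(m)) = 6 * [k = l].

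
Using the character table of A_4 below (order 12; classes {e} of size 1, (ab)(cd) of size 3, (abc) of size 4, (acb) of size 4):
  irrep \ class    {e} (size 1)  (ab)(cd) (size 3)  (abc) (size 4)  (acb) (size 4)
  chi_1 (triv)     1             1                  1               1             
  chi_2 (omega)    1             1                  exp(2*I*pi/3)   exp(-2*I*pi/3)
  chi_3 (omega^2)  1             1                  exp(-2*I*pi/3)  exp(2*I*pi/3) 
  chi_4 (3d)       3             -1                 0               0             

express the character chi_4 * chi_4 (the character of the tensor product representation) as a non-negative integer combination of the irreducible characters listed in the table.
chi_4 tensor chi_4 = chi_1 + chi_2 + chi_3 + 2*chi_4 (all other irreducibles have multiplicity 0).

Solution. The character of a tensor product is the pointwise product (chi_4 * chi_4)(C) = chi_4(C) * chi_4(C):
  {e}: (3)*(3), (ab)(cd): (-1)*(-1), (abc): (0)*(0), (acb): (0)*(0)
so (chi_4 * chi_4) takes values
  {e} -> 9, (ab)(cd) -> 1, (abc) -> 0, (acb) -> 0.
Now take the inner product of this character with each irreducible chi from the table, <chi_4*chi_4, chi> = (1/12) sum_C |C| (chi_4*chi_4)(C) conj(chi(C)):
  <chi_4*chi_4, chi_1> = (1/12)[1*(9)*conj(1) + 3*(1)*conj(1) + 4*(0)*conj(1) + 4*(0)*conj(1)]
      = (1/12)[(9) + (3) + (0) + (0)] = 12/12 = 1
  <chi_4*chi_4, chi_2> = (1/12)[1*(9)*conj(1) + 3*(1)*conj(1) + 4*(0)*conj(exp(2*I*pi/3)) + 4*(0)*conj(exp(-2*I*pi/3))]
      = (1/12)[(9) + (3) + (0) + (0)] = 12/12 = 1
  <chi_4*chi_4, chi_3> = (1/12)[1*(9)*conj(1) + 3*(1)*conj(1) + 4*(0)*conj(exp(-2*I*pi/3)) + 4*(0)*conj(exp(2*I*pi/3))]
      = (1/12)[(9) + (3) + (0) + (0)] = 12/12 = 1
  <chi_4*chi_4, chi_4> = (1/12)[1*(9)*conj(3) + 3*(1)*conj(-1) + 4*(0)*conj(0) + 4*(0)*conj(0)]
      = (1/12)[(27) + (-3) + (0) + (0)] = 24/12 = 2
(Exp terms are combined using exp(i*s)*conj(exp(i*t)) = exp(i*(s-t)), and sums of them are collapsed using the identity that for every m > 1 the m distinct m-th roots of unity sum to 0, e.g. 1 + exp(2*I*pi/3) + exp(-2*I*pi/3) = 0.)
Hence the multiplicities are chi_1: 1, chi_2: 1, chi_3: 1, chi_4: 2. Dimension check: dim(chi_4)*dim(chi_4) = 3*3 = 9 and sum (mult * dim) = 1*1 + 1*1 + 1*1 + 2*3 = 9.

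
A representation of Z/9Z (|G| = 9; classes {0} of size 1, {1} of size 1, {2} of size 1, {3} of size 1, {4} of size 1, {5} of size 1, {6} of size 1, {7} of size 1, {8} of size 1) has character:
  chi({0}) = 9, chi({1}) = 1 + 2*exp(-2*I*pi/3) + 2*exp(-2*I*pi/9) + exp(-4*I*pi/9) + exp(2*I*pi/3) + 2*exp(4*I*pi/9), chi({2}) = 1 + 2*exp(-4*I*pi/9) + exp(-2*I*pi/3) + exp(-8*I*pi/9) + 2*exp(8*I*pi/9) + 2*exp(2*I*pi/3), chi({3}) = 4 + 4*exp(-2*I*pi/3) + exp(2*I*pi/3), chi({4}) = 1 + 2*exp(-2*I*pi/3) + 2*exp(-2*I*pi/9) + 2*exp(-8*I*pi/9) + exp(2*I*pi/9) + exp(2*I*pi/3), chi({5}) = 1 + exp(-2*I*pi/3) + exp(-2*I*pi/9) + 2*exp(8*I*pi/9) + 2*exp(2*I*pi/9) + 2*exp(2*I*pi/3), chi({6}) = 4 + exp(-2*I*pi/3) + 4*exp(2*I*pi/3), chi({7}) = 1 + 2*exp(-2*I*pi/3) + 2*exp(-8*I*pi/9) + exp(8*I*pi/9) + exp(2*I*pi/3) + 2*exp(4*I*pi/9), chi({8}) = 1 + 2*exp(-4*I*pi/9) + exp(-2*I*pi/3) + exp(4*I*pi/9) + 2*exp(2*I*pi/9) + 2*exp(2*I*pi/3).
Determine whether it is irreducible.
Not irreducible (reducible): <chi, chi> = 15 > 1.

Argument: <chi, chi> = (1/|G|) sum_C |C| * |chi(C)|^2 = (1/9)[1*|9|^2 + 1*|1 + 2*exp(-2*I*pi/3) + 2*exp(-2*I*pi/9) + exp(-4*I*pi/9) + exp(2*I*pi/3) + 2*exp(4*I*pi/9)|^2 + 1*|1 + 2*exp(-4*I*pi/9) + exp(-2*I*pi/3) + exp(-8*I*pi/9) + 2*exp(8*I*pi/9) + 2*exp(2*I*pi/3)|^2 + 1*|4 + 4*exp(-2*I*pi/3) + exp(2*I*pi/3)|^2 + 1*|1 + 2*exp(-2*I*pi/3) + 2*exp(-2*I*pi/9) + 2*exp(-8*I*pi/9) + exp(2*I*pi/9) + exp(2*I*pi/3)|^2 + 1*|1 + exp(-2*I*pi/3) + exp(-2*I*pi/9) + 2*exp(8*I*pi/9) + 2*exp(2*I*pi/9) + 2*exp(2*I*pi/3)|^2 + 1*|4 + exp(-2*I*pi/3) + 4*exp(2*I*pi/3)|^2 + 1*|1 + 2*exp(-2*I*pi/3) + 2*exp(-8*I*pi/9) + exp(8*I*pi/9) + exp(2*I*pi/3) + 2*exp(4*I*pi/9)|^2 + 1*|1 + 2*exp(-4*I*pi/9) + exp(-2*I*pi/3) + exp(4*I*pi/9) + 2*exp(2*I*pi/9) + 2*exp(2*I*pi/3)|^2]
  = (1/9)[(81) + (15 + 9*exp(-2*I*pi/3) + 7*exp(-4*I*pi/9) + 8*exp(-2*I*pi/9) + 9*exp(-8*I*pi/9) + 9*exp(8*I*pi/9) + 8*exp(2*I*pi/9) + 7*exp(4*I*pi/9) + 9*exp(2*I*pi/3)) + (15 + 8*exp(-4*I*pi/9) + 9*exp(-2*I*pi/3) + 9*exp(-2*I*pi/9) + 7*exp(-8*I*pi/9) + 7*exp(8*I*pi/9) + 9*exp(2*I*pi/9) + 9*exp(2*I*pi/3) + 8*exp(4*I*pi/9)) + (9) + (15 + 9*exp(-4*I*pi/9) + 9*exp(-2*I*pi/3) + 7*exp(-2*I*pi/9) + 8*exp(-8*I*pi/9) + 8*exp(8*I*pi/9) + 7*exp(2*I*pi/9) + 9*exp(2*I*pi/3) + 9*exp(4*I*pi/9)) + (15 + 9*exp(-4*I*pi/9) + 9*exp(-2*I*pi/3) + 7*exp(-2*I*pi/9) + 8*exp(-8*I*pi/9) + 8*exp(8*I*pi/9) + 7*exp(2*I*pi/9) + 9*exp(2*I*pi/3) + 9*exp(4*I*pi/9)) + (9) + (15 + 8*exp(-4*I*pi/9) + 9*exp(-2*I*pi/3) + 9*exp(-2*I*pi/9) + 7*exp(-8*I*pi/9) + 7*exp(8*I*pi/9) + 9*exp(2*I*pi/9) + 9*exp(2*I*pi/3) + 8*exp(4*I*pi/9)) + (15 + 9*exp(-2*I*pi/3) + 7*exp(-4*I*pi/9) + 8*exp(-2*I*pi/9) + 9*exp(-8*I*pi/9) + 9*exp(8*I*pi/9) + 8*exp(2*I*pi/9) + 7*exp(4*I*pi/9) + 9*exp(2*I*pi/3))] = 135/9 = 15.
(Exp terms are combined using exp(i*s)*conj(exp(i*t)) = exp(i*(s-t)), and sums of them are collapsed using the identity that for every m > 1 the m distinct m-th roots of unity sum to 0, e.g. 1 + exp(2*I*pi/3) + exp(-2*I*pi/3) = 0.)
A character is irreducible iff <chi, chi> = 1, so this representation is reducible.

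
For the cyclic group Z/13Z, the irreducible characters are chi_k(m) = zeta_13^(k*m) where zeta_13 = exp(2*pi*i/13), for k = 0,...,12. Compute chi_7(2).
chi_7(2) = zeta_13^14 = exp(2*I*pi/13)

Working: chi_7(2) = zeta_13^(7*2) = zeta_13^14. Since zeta_13^13 = 1, this equals zeta_13^1 = exp(2*pi*i*1/13) = exp(2*I*pi/13).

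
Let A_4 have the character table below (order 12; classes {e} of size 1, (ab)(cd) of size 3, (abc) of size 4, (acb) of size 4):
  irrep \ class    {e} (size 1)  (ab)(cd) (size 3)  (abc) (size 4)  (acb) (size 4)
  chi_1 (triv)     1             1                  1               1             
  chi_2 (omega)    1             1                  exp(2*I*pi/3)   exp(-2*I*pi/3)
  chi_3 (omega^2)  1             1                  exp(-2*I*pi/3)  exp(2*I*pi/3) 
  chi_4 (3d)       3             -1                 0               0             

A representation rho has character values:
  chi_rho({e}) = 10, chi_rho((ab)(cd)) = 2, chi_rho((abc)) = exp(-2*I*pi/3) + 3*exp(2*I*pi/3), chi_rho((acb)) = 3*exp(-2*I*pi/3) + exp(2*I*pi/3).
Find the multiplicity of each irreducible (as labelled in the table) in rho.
Multiplicities: chi_1: 0, chi_2: 3, chi_3: 1, chi_4: 2.

Reasoning: Use <chi_rho, chi> = (1/|G|) sum_C |C| * chi_rho(C) * conj(chi(C)) with |G| = 12 for each irreducible chi in the table:
  <chi_rho, chi_1> = (1/12)[1*(10)*conj(1) + 3*(2)*conj(1) + 4*(exp(-2*I*pi/3) + 3*exp(2*I*pi/3))*conj(1) + 4*(3*exp(-2*I*pi/3) + exp(2*I*pi/3))*conj(1)]
      = (1/12)[(10) + (6) + (4*exp(-2*I*pi/3) + 12*exp(2*I*pi/3)) + (12*exp(-2*I*pi/3) + 4*exp(2*I*pi/3))] = 0/12 = 0
  <chi_rho, chi_2> = (1/12)[1*(10)*conj(1) + 3*(2)*conj(1) + 4*(exp(-2*I*pi/3) + 3*exp(2*I*pi/3))*conj(exp(2*I*pi/3)) + 4*(3*exp(-2*I*pi/3) + exp(2*I*pi/3))*conj(exp(-2*I*pi/3))]
      = (1/12)[(10) + (6) + (12 + 4*exp(2*I*pi/3)) + (12 + 4*exp(-2*I*pi/3))] = 36/12 = 3
  <chi_rho, chi_3> = (1/12)[1*(10)*conj(1) + 3*(2)*conj(1) + 4*(exp(-2*I*pi/3) + 3*exp(2*I*pi/3))*conj(exp(-2*I*pi/3)) + 4*(3*exp(-2*I*pi/3) + exp(2*I*pi/3))*conj(exp(2*I*pi/3))]
      = (1/12)[(10) + (6) + (4 + 12*exp(-2*I*pi/3)) + (4 + 12*exp(2*I*pi/3))] = 12/12 = 1
  <chi_rho, chi_4> = (1/12)[1*(10)*conj(3) + 3*(2)*conj(-1) + 4*(exp(-2*I*pi/3) + 3*exp(2*I*pi/3))*conj(0) + 4*(3*exp(-2*I*pi/3) + exp(2*I*pi/3))*conj(0)]
      = (1/12)[(30) + (-6) + (0) + (0)] = 24/12 = 2
(Exp terms are combined using exp(i*s)*conj(exp(i*t)) = exp(i*(s-t)), and sums of them are collapsed using the identity that for every m > 1 the m distinct m-th roots of unity sum to 0, e.g. 1 + exp(2*I*pi/3) + exp(-2*I*pi/3) = 0.)
Dimension check: dim(rho) = sum (mult * dim) = 0*1 + 3*1 + 1*1 + 2*3 = 10 = chi_rho(e) = 10.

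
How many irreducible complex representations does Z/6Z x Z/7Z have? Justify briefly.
42

Derivation: The number of irreducible complex representations of a finite group equals its number of conjugacy classes. Z/6Z x Z/7Z is abelian of order 42, so every element is its own conjugacy class: 42 classes, so Z/6Z x Z/7Z (order 42) has exactly 42 irreducible complex representations.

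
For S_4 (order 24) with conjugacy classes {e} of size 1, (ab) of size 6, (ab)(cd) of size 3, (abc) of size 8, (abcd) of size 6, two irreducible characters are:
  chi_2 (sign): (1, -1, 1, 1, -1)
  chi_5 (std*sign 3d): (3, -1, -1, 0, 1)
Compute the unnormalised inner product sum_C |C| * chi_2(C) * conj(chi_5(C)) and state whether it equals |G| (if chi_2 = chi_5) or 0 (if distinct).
Sum = 0; so <chi_2, chi_5> = 0 (distinct irreducibles are orthogonal).

Solution. Compute term by term over conjugacy classes (|C| * chi_2(C) * conj(chi_5(C))):
  1*(1)*conj(3) + 6*(-1)*conj(-1) + 3*(1)*conj(-1) + 8*(1)*conj(0) + 6*(-1)*conj(1)
  = (3) + (6) + (-3) + (0) + (-6)
  = 0.
Dividing by |G| = 24 gives 0/24 = 0, matching the row-orthogonality relation <chi_2, chi_5> = [chi_2 = chi_5].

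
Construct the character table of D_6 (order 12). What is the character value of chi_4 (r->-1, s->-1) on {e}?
Conjugacy classes: {e} of size 1, {r^3} of size 1, {r^1, r^5} of size 2, {r^2, r^4} of size 2, {s, sr^2, ...} of size 3, {sr, sr^3, ...} of size 3.
Character table:
  irrep \ class              {e} (size 1)  {r^3} (size 1)  {r^1, r^5} (size 2)  {r^2, r^4} (size 2)  {s, sr^2, ...} (size 3)  {sr, sr^3, ...} (size 3)
  chi_1 (triv)               1             1               1                    1                    1                        1                       
  chi_2 (sign: r->1, s->-1)  1             1               1                    1                    -1                       -1                      
  chi_3 (r->-1, s->1)        1             -1              -1                   1                    1                        -1                      
  chi_4 (r->-1, s->-1)       1             -1              -1                   1                    -1                       1                       
  chi_5 (2d, j=1)            2             -2              1                    -1                   0                        0                       
  chi_6 (2d, j=2)            2             2               -1                   -1                   0                        0                       

Spot check: chi_4 (r->-1, s->-1) on {e} = 1.

Argument: D_6 has order 2*6 = 12 with 6 conjugacy classes, hence 6 irreducibles. Sum of squared dims 1 + 1 + 1 + 1 + 4 + 4 = 12 = |G|. Linear characters come from the abelianisation; the 2-dimensional irreps have character r^k -> 2*cos(2*pi*j*k/6), reflections -> 0.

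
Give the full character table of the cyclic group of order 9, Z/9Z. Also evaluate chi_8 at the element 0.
Character table of Z/9Z (irreps indexed chi_0,...,chi_8 with chi_k(m) = zeta_9^(k*m), zeta_9 = exp(2*pi*i/9)):
  irrep \ class  {0} (size 1)  {1} (size 1)    {2} (size 1)    {3} (size 1)    {4} (size 1)    {5} (size 1)    {6} (size 1)    {7} (size 1)    {8} (size 1)  
  chi_0          1             1               1               1               1               1               1               1               1             
  chi_1          1             exp(2*I*pi/9)   exp(4*I*pi/9)   exp(2*I*pi/3)   exp(8*I*pi/9)   exp(-8*I*pi/9)  exp(-2*I*pi/3)  exp(-4*I*pi/9)  exp(-2*I*pi/9)
  chi_2          1             exp(4*I*pi/9)   exp(8*I*pi/9)   exp(-2*I*pi/3)  exp(-2*I*pi/9)  exp(2*I*pi/9)   exp(2*I*pi/3)   exp(-8*I*pi/9)  exp(-4*I*pi/9)
  chi_3          1             exp(2*I*pi/3)   exp(-2*I*pi/3)  1               exp(2*I*pi/3)   exp(-2*I*pi/3)  1               exp(2*I*pi/3)   exp(-2*I*pi/3)
  chi_4          1             exp(8*I*pi/9)   exp(-2*I*pi/9)  exp(2*I*pi/3)   exp(-4*I*pi/9)  exp(4*I*pi/9)   exp(-2*I*pi/3)  exp(2*I*pi/9)   exp(-8*I*pi/9)
  chi_5          1             exp(-8*I*pi/9)  exp(2*I*pi/9)   exp(-2*I*pi/3)  exp(4*I*pi/9)   exp(-4*I*pi/9)  exp(2*I*pi/3)   exp(-2*I*pi/9)  exp(8*I*pi/9) 
  chi_6          1             exp(-2*I*pi/3)  exp(2*I*pi/3)   1               exp(-2*I*pi/3)  exp(2*I*pi/3)   1               exp(-2*I*pi/3)  exp(2*I*pi/3) 
  chi_7          1             exp(-4*I*pi/9)  exp(-8*I*pi/9)  exp(2*I*pi/3)   exp(2*I*pi/9)   exp(-2*I*pi/9)  exp(-2*I*pi/3)  exp(8*I*pi/9)   exp(4*I*pi/9) 
  chi_8          1             exp(-2*I*pi/9)  exp(-4*I*pi/9)  exp(-2*I*pi/3)  exp(-8*I*pi/9)  exp(8*I*pi/9)   exp(2*I*pi/3)   exp(4*I*pi/9)   exp(2*I*pi/9) 

Spot check: chi_8(0) = zeta_9^(8*0) = zeta_9^0 = 1.

Details: Z/9Z is abelian, so all 9 irreducible complex representations are 1-dimensional. They are given by chi_k(m) = zeta_9^(k*m) for k = 0,...,8. Row orthogonality: sum_m chi_k(m) conj(chi_l(m)) = 9 * [k = l].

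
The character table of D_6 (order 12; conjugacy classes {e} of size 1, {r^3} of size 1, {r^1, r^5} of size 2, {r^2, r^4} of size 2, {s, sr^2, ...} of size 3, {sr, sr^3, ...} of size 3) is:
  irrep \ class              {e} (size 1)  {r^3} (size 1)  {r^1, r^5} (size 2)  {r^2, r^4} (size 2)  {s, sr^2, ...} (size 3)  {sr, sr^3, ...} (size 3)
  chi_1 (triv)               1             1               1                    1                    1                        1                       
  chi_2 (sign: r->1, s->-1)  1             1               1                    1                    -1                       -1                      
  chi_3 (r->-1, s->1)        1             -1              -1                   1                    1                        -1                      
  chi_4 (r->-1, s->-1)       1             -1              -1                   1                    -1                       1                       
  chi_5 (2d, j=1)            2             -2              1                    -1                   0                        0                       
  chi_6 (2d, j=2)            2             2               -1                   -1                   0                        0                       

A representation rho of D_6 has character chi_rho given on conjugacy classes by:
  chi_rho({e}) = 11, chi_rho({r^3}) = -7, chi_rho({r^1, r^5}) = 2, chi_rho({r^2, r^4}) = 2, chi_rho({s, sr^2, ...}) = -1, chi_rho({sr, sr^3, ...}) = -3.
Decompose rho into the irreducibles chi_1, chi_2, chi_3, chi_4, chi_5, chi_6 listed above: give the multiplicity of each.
Multiplicities: chi_1: 0, chi_2: 2, chi_3: 2, chi_4: 1, chi_5: 3, chi_6: 0.

Justification: Use <chi_rho, chi> = (1/|G|) sum_C |C| * chi_rho(C) * conj(chi(C)) with |G| = 12 for each irreducible chi in the table:
  <chi_rho, chi_1> = (1/12)[1*(11)*conj(1) + 1*(-7)*conj(1) + 2*(2)*conj(1) + 2*(2)*conj(1) + 3*(-1)*conj(1) + 3*(-3)*conj(1)]
      = (1/12)[(11) + (-7) + (4) + (4) + (-3) + (-9)] = 0/12 = 0
  <chi_rho, chi_2> = (1/12)[1*(11)*conj(1) + 1*(-7)*conj(1) + 2*(2)*conj(1) + 2*(2)*conj(1) + 3*(-1)*conj(-1) + 3*(-3)*conj(-1)]
      = (1/12)[(11) + (-7) + (4) + (4) + (3) + (9)] = 24/12 = 2
  <chi_rho, chi_3> = (1/12)[1*(11)*conj(1) + 1*(-7)*conj(-1) + 2*(2)*conj(-1) + 2*(2)*conj(1) + 3*(-1)*conj(1) + 3*(-3)*conj(-1)]
      = (1/12)[(11) + (7) + (-4) + (4) + (-3) + (9)] = 24/12 = 2
  <chi_rho, chi_4> = (1/12)[1*(11)*conj(1) + 1*(-7)*conj(-1) + 2*(2)*conj(-1) + 2*(2)*conj(1) + 3*(-1)*conj(-1) + 3*(-3)*conj(1)]
      = (1/12)[(11) + (7) + (-4) + (4) + (3) + (-9)] = 12/12 = 1
  <chi_rho, chi_5> = (1/12)[1*(11)*conj(2) + 1*(-7)*conj(-2) + 2*(2)*conj(1) + 2*(2)*conj(-1) + 3*(-1)*conj(0) + 3*(-3)*conj(0)]
      = (1/12)[(22) + (14) + (4) + (-4) + (0) + (0)] = 36/12 = 3
  <chi_rho, chi_6> = (1/12)[1*(11)*conj(2) + 1*(-7)*conj(2) + 2*(2)*conj(-1) + 2*(2)*conj(-1) + 3*(-1)*conj(0) + 3*(-3)*conj(0)]
      = (1/12)[(22) + (-14) + (-4) + (-4) + (0) + (0)] = 0/12 = 0
Dimension check: dim(rho) = sum (mult * dim) = 0*1 + 2*1 + 2*1 + 1*1 + 3*2 + 0*2 = 11 = chi_rho(e) = 11.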